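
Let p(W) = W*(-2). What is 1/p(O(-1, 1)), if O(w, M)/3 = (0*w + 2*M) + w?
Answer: -1/6 ≈ -0.16667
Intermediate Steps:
O(w, M) = 3*w + 6*M (O(w, M) = 3*((0*w + 2*M) + w) = 3*((0 + 2*M) + w) = 3*(2*M + w) = 3*(w + 2*M) = 3*w + 6*M)
p(W) = -2*W
1/p(O(-1, 1)) = 1/(-2*(3*(-1) + 6*1)) = 1/(-2*(-3 + 6)) = 1/(-2*3) = 1/(-6) = -1/6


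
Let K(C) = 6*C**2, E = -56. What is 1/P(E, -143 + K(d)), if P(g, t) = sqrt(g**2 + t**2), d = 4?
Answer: sqrt(5345)/5345 ≈ 0.013678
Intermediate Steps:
1/P(E, -143 + K(d)) = 1/(sqrt((-56)**2 + (-143 + 6*4**2)**2)) = 1/(sqrt(3136 + (-143 + 6*16)**2)) = 1/(sqrt(3136 + (-143 + 96)**2)) = 1/(sqrt(3136 + (-47)**2)) = 1/(sqrt(3136 + 2209)) = 1/(sqrt(5345)) = sqrt(5345)/5345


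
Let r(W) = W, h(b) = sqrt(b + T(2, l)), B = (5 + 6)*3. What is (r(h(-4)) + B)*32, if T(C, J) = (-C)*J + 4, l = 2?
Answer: 1056 + 64*I ≈ 1056.0 + 64.0*I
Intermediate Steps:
T(C, J) = 4 - C*J (T(C, J) = -C*J + 4 = 4 - C*J)
B = 33 (B = 11*3 = 33)
h(b) = sqrt(b) (h(b) = sqrt(b + (4 - 1*2*2)) = sqrt(b + (4 - 4)) = sqrt(b + 0) = sqrt(b))
(r(h(-4)) + B)*32 = (sqrt(-4) + 33)*32 = (2*I + 33)*32 = (33 + 2*I)*32 = 1056 + 64*I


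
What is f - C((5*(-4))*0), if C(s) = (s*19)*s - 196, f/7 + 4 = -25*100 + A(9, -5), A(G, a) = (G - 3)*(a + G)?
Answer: -17164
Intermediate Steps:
A(G, a) = (-3 + G)*(G + a)
f = -17360 (f = -28 + 7*(-25*100 + (9**2 - 3*9 - 3*(-5) + 9*(-5))) = -28 + 7*(-2500 + (81 - 27 + 15 - 45)) = -28 + 7*(-2500 + 24) = -28 + 7*(-2476) = -28 - 17332 = -17360)
C(s) = -196 + 19*s**2 (C(s) = (19*s)*s - 196 = 19*s**2 - 196 = -196 + 19*s**2)
f - C((5*(-4))*0) = -17360 - (-196 + 19*((5*(-4))*0)**2) = -17360 - (-196 + 19*(-20*0)**2) = -17360 - (-196 + 19*0**2) = -17360 - (-196 + 19*0) = -17360 - (-196 + 0) = -17360 - 1*(-196) = -17360 + 196 = -17164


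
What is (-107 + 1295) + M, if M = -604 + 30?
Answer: 614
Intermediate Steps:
M = -574
(-107 + 1295) + M = (-107 + 1295) - 574 = 1188 - 574 = 614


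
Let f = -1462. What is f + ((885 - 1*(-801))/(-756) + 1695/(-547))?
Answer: -101131241/68922 ≈ -1467.3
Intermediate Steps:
f + ((885 - 1*(-801))/(-756) + 1695/(-547)) = -1462 + ((885 - 1*(-801))/(-756) + 1695/(-547)) = -1462 + ((885 + 801)*(-1/756) + 1695*(-1/547)) = -1462 + (1686*(-1/756) - 1695/547) = -1462 + (-281/126 - 1695/547) = -1462 - 367277/68922 = -101131241/68922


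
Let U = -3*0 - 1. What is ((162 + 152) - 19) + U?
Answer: 294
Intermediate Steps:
U = -1 (U = 0 - 1 = -1)
((162 + 152) - 19) + U = ((162 + 152) - 19) - 1 = (314 - 19) - 1 = 295 - 1 = 294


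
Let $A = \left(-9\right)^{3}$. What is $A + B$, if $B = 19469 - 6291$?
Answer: $12449$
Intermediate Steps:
$A = -729$
$B = 13178$ ($B = 19469 - 6291 = 13178$)
$A + B = -729 + 13178 = 12449$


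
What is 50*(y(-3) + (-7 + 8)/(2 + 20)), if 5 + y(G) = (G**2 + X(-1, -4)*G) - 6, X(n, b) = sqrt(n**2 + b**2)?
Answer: -1075/11 - 150*sqrt(17) ≈ -716.19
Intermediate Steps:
X(n, b) = sqrt(b**2 + n**2)
y(G) = -11 + G**2 + G*sqrt(17) (y(G) = -5 + ((G**2 + sqrt((-4)**2 + (-1)**2)*G) - 6) = -5 + ((G**2 + sqrt(16 + 1)*G) - 6) = -5 + ((G**2 + sqrt(17)*G) - 6) = -5 + ((G**2 + G*sqrt(17)) - 6) = -5 + (-6 + G**2 + G*sqrt(17)) = -11 + G**2 + G*sqrt(17))
50*(y(-3) + (-7 + 8)/(2 + 20)) = 50*((-11 + (-3)**2 - 3*sqrt(17)) + (-7 + 8)/(2 + 20)) = 50*((-11 + 9 - 3*sqrt(17)) + 1/22) = 50*((-2 - 3*sqrt(17)) + 1*(1/22)) = 50*((-2 - 3*sqrt(17)) + 1/22) = 50*(-43/22 - 3*sqrt(17)) = -1075/11 - 150*sqrt(17)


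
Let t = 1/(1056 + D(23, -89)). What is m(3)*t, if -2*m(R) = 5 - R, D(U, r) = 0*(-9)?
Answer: -1/1056 ≈ -0.00094697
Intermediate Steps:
D(U, r) = 0
m(R) = -5/2 + R/2 (m(R) = -(5 - R)/2 = -5/2 + R/2)
t = 1/1056 (t = 1/(1056 + 0) = 1/1056 ≈ 0.00094697)
m(3)*t = (-5/2 + (1/2)*3)*(1/1056) = (-5/2 + 3/2)*(1/1056) = -1*1/1056 = -1/1056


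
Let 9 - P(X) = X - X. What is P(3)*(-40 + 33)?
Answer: -63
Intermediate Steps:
P(X) = 9 (P(X) = 9 - (X - X) = 9 - 1*0 = 9 + 0 = 9)
P(3)*(-40 + 33) = 9*(-40 + 33) = 9*(-7) = -63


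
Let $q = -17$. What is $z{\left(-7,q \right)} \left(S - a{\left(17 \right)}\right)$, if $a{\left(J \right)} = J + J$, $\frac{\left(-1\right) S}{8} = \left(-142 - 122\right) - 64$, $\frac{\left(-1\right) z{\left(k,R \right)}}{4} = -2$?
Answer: $20720$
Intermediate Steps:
$z{\left(k,R \right)} = 8$ ($z{\left(k,R \right)} = \left(-4\right) \left(-2\right) = 8$)
$S = 2624$ ($S = - 8 \left(\left(-142 - 122\right) - 64\right) = - 8 \left(-264 - 64\right) = \left(-8\right) \left(-328\right) = 2624$)
$a{\left(J \right)} = 2 J$
$z{\left(-7,q \right)} \left(S - a{\left(17 \right)}\right) = 8 \left(2624 - 2 \cdot 17\right) = 8 \left(2624 - 34\right) = 8 \cdot 2590 = 20720$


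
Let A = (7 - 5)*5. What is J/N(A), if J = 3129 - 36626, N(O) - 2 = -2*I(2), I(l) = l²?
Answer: 33497/6 ≈ 5582.8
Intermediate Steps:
A = 10 (A = 2*5 = 10)
N(O) = -6 (N(O) = 2 - 2*2² = 2 - 2*4 = 2 - 8 = -6)
J = -33497
J/N(A) = -33497/(-6) = -33497*(-⅙) = 33497/6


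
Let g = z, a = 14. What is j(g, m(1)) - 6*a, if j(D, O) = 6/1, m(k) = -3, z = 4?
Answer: -78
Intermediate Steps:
g = 4
j(D, O) = 6 (j(D, O) = 6*1 = 6)
j(g, m(1)) - 6*a = 6 - 6*14 = 6 - 84 = -78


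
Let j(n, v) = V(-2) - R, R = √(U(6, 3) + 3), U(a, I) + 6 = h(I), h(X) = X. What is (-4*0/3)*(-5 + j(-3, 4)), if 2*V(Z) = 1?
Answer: 0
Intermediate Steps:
U(a, I) = -6 + I
V(Z) = ½ (V(Z) = (½)*1 = ½)
R = 0 (R = √((-6 + 3) + 3) = √(-3 + 3) = √0 = 0)
j(n, v) = ½ (j(n, v) = ½ - 1*0 = ½ + 0 = ½)
(-4*0/3)*(-5 + j(-3, 4)) = (-4*0/3)*(-5 + ½) = (0*(⅓))*(-9/2) = 0*(-9/2) = 0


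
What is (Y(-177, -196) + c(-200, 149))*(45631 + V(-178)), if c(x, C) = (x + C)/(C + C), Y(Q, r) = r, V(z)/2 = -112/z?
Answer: -237417841389/26522 ≈ -8.9517e+6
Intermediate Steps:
V(z) = -224/z (V(z) = 2*(-112/z) = -224/z)
c(x, C) = (C + x)/(2*C) (c(x, C) = (C + x)/((2*C)) = (C + x)*(1/(2*C)) = (C + x)/(2*C))
(Y(-177, -196) + c(-200, 149))*(45631 + V(-178)) = (-196 + (1/2)*(149 - 200)/149)*(45631 - 224/(-178)) = (-196 + (1/2)*(1/149)*(-51))*(45631 - 224*(-1/178)) = (-196 - 51/298)*(45631 + 112/89) = -58459/298*4061271/89 = -237417841389/26522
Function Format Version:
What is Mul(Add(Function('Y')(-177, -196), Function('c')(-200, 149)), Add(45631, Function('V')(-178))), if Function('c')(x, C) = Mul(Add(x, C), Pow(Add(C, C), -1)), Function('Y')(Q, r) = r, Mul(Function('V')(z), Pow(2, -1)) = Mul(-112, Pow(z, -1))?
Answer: Rational(-237417841389, 26522) ≈ -8.9517e+6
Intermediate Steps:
Function('V')(z) = Mul(-224, Pow(z, -1)) (Function('V')(z) = Mul(2, Mul(-112, Pow(z, -1))) = Mul(-224, Pow(z, -1)))
Function('c')(x, C) = Mul(Rational(1, 2), Pow(C, -1), Add(C, x)) (Function('c')(x, C) = Mul(Add(C, x), Pow(Mul(2, C), -1)) = Mul(Add(C, x), Mul(Rational(1, 2), Pow(C, -1))) = Mul(Rational(1, 2), Pow(C, -1), Add(C, x)))
Mul(Add(Function('Y')(-177, -196), Function('c')(-200, 149)), Add(45631, Function('V')(-178))) = Mul(Add(-196, Mul(Rational(1, 2), Pow(149, -1), Add(149, -200))), Add(45631, Mul(-224, Pow(-178, -1)))) = Mul(Add(-196, Mul(Rational(1, 2), Rational(1, 149), -51)), Add(45631, Mul(-224, Rational(-1, 178)))) = Mul(Add(-196, Rational(-51, 298)), Add(45631, Rational(112, 89))) = Mul(Rational(-58459, 298), Rational(4061271, 89)) = Rational(-237417841389, 26522)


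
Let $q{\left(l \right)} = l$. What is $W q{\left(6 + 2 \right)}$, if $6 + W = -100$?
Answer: $-848$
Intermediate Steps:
$W = -106$ ($W = -6 - 100 = -106$)
$W q{\left(6 + 2 \right)} = - 106 \left(6 + 2\right) = \left(-106\right) 8 = -848$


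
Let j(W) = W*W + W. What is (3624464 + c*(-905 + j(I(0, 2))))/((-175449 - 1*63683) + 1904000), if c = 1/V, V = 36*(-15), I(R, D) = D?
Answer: 1957211459/899028720 ≈ 2.1770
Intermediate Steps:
V = -540
c = -1/540 (c = 1/(-540) = -1/540 ≈ -0.0018519)
j(W) = W + W**2 (j(W) = W**2 + W = W + W**2)
(3624464 + c*(-905 + j(I(0, 2))))/((-175449 - 1*63683) + 1904000) = (3624464 - (-905 + 2*(1 + 2))/540)/((-175449 - 1*63683) + 1904000) = (3624464 - (-905 + 2*3)/540)/((-175449 - 63683) + 1904000) = (3624464 - (-905 + 6)/540)/(-239132 + 1904000) = (3624464 - 1/540*(-899))/1664868 = (3624464 + 899/540)*(1/1664868) = (1957211459/540)*(1/1664868) = 1957211459/899028720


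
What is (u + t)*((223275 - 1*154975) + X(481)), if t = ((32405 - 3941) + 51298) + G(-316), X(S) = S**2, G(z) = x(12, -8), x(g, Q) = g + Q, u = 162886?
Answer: 72713340972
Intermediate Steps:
x(g, Q) = Q + g
G(z) = 4 (G(z) = -8 + 12 = 4)
t = 79766 (t = ((32405 - 3941) + 51298) + 4 = (28464 + 51298) + 4 = 79762 + 4 = 79766)
(u + t)*((223275 - 1*154975) + X(481)) = (162886 + 79766)*((223275 - 1*154975) + 481**2) = 242652*((223275 - 154975) + 231361) = 242652*(68300 + 231361) = 242652*299661 = 72713340972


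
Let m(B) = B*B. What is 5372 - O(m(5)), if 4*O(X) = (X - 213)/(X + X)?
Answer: 268647/50 ≈ 5372.9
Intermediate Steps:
m(B) = B²
O(X) = (-213 + X)/(8*X) (O(X) = ((X - 213)/(X + X))/4 = ((-213 + X)/((2*X)))/4 = ((-213 + X)*(1/(2*X)))/4 = ((-213 + X)/(2*X))/4 = (-213 + X)/(8*X))
5372 - O(m(5)) = 5372 - (-213 + 5²)/(8*(5²)) = 5372 - (-213 + 25)/(8*25) = 5372 - (-188)/(8*25) = 5372 - 1*(-47/50) = 5372 + 47/50 = 268647/50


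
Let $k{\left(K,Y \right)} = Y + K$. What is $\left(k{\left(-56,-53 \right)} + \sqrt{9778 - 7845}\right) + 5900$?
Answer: $5791 + \sqrt{1933} \approx 5835.0$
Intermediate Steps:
$k{\left(K,Y \right)} = K + Y$
$\left(k{\left(-56,-53 \right)} + \sqrt{9778 - 7845}\right) + 5900 = \left(\left(-56 - 53\right) + \sqrt{9778 - 7845}\right) + 5900 = \left(-109 + \sqrt{1933}\right) + 5900 = 5791 + \sqrt{1933}$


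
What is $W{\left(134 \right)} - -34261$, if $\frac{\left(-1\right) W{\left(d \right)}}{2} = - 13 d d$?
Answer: $501117$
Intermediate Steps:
$W{\left(d \right)} = 26 d^{2}$ ($W{\left(d \right)} = - 2 - 13 d d = - 2 \left(- 13 d^{2}\right) = 26 d^{2}$)
$W{\left(134 \right)} - -34261 = 26 \cdot 134^{2} - -34261 = 26 \cdot 17956 + 34261 = 466856 + 34261 = 501117$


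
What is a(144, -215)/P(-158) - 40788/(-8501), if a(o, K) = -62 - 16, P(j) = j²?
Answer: 508784277/106109482 ≈ 4.7949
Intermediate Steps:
a(o, K) = -78
a(144, -215)/P(-158) - 40788/(-8501) = -78/((-158)²) - 40788/(-8501) = -78/24964 - 40788*(-1/8501) = -78*1/24964 + 40788/8501 = -39/12482 + 40788/8501 = 508784277/106109482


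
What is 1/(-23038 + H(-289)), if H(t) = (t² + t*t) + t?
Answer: 1/143715 ≈ 6.9582e-6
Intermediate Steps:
H(t) = t + 2*t² (H(t) = (t² + t²) + t = 2*t² + t = t + 2*t²)
1/(-23038 + H(-289)) = 1/(-23038 - 289*(1 + 2*(-289))) = 1/(-23038 - 289*(1 - 578)) = 1/(-23038 - 289*(-577)) = 1/(-23038 + 166753) = 1/143715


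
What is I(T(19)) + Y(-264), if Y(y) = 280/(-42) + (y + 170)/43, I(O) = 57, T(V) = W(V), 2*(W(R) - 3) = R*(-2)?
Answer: 6211/129 ≈ 48.147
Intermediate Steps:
W(R) = 3 - R (W(R) = 3 + (R*(-2))/2 = 3 + (-2*R)/2 = 3 - R)
T(V) = 3 - V
Y(y) = -350/129 + y/43 (Y(y) = 280*(-1/42) + (170 + y)*(1/43) = -20/3 + (170/43 + y/43) = -350/129 + y/43)
I(T(19)) + Y(-264) = 57 + (-350/129 + (1/43)*(-264)) = 57 + (-350/129 - 264/43) = 57 - 1142/129 = 6211/129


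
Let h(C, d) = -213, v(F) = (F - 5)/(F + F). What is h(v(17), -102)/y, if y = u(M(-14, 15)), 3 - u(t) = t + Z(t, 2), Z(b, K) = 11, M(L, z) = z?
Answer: 213/23 ≈ 9.2609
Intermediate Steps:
v(F) = (-5 + F)/(2*F) (v(F) = (-5 + F)/((2*F)) = (-5 + F)*(1/(2*F)) = (-5 + F)/(2*F))
u(t) = -8 - t (u(t) = 3 - (t + 11) = 3 - (11 + t) = 3 + (-11 - t) = -8 - t)
y = -23 (y = -8 - 1*15 = -8 - 15 = -23)
h(v(17), -102)/y = -213/(-23) = -213*(-1/23) = 213/23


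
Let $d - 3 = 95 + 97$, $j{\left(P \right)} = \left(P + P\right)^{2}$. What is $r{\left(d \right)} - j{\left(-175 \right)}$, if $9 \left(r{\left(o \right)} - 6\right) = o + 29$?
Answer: $- \frac{1102222}{9} \approx -1.2247 \cdot 10^{5}$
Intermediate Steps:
$j{\left(P \right)} = 4 P^{2}$ ($j{\left(P \right)} = \left(2 P\right)^{2} = 4 P^{2}$)
$d = 195$ ($d = 3 + \left(95 + 97\right) = 3 + 192 = 195$)
$r{\left(o \right)} = \frac{83}{9} + \frac{o}{9}$ ($r{\left(o \right)} = 6 + \frac{o + 29}{9} = 6 + \frac{29 + o}{9} = 6 + \left(\frac{29}{9} + \frac{o}{9}\right) = \frac{83}{9} + \frac{o}{9}$)
$r{\left(d \right)} - j{\left(-175 \right)} = \left(\frac{83}{9} + \frac{1}{9} \cdot 195\right) - 4 \left(-175\right)^{2} = \left(\frac{83}{9} + \frac{65}{3}\right) - 4 \cdot 30625 = \frac{278}{9} - 122500 = - \frac{1102222}{9}$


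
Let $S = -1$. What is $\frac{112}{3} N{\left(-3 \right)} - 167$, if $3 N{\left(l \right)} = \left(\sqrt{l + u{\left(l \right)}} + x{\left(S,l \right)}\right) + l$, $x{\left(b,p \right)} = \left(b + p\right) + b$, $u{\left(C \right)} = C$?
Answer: $- \frac{2399}{9} + \frac{112 i \sqrt{6}}{9} \approx -266.56 + 30.483 i$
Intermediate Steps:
$x{\left(b,p \right)} = p + 2 b$
$N{\left(l \right)} = - \frac{2}{3} + \frac{2 l}{3} + \frac{\sqrt{2} \sqrt{l}}{3}$ ($N{\left(l \right)} = \frac{\left(\sqrt{l + l} + \left(l + 2 \left(-1\right)\right)\right) + l}{3} = \frac{\left(\sqrt{2 l} + \left(l - 2\right)\right) + l}{3} = \frac{\left(\sqrt{2} \sqrt{l} + \left(-2 + l\right)\right) + l}{3} = \frac{\left(-2 + l + \sqrt{2} \sqrt{l}\right) + l}{3} = \frac{-2 + 2 l + \sqrt{2} \sqrt{l}}{3} = - \frac{2}{3} + \frac{2 l}{3} + \frac{\sqrt{2} \sqrt{l}}{3}$)
$\frac{112}{3} N{\left(-3 \right)} - 167 = \frac{112}{3} \left(- \frac{2}{3} + \frac{2}{3} \left(-3\right) + \frac{\sqrt{2} \sqrt{-3}}{3}\right) - 167 = 112 \cdot \frac{1}{3} \left(- \frac{2}{3} - 2 + \frac{\sqrt{2} i \sqrt{3}}{3}\right) - 167 = \frac{112 \left(- \frac{2}{3} - 2 + \frac{i \sqrt{6}}{3}\right)}{3} - 167 = \frac{112 \left(- \frac{8}{3} + \frac{i \sqrt{6}}{3}\right)}{3} - 167 = \left(- \frac{896}{9} + \frac{112 i \sqrt{6}}{9}\right) - 167 = - \frac{2399}{9} + \frac{112 i \sqrt{6}}{9}$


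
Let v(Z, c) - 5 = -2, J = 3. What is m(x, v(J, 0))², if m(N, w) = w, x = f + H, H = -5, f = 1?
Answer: 9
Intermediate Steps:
v(Z, c) = 3 (v(Z, c) = 5 - 2 = 3)
x = -4 (x = 1 - 5 = -4)
m(x, v(J, 0))² = 3² = 9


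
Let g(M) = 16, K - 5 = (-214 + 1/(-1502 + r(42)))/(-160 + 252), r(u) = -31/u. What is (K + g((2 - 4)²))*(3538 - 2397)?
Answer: 30930093362/1451645 ≈ 21307.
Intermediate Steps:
K = 3881562/1451645 (K = 5 + (-214 + 1/(-1502 - 31/42))/(-160 + 252) = 5 + (-214 + 1/(-1502 - 31*1/42))/92 = 5 + (-214 + 1/(-1502 - 31/42))*(1/92) = 5 + (-214 + 1/(-63115/42))*(1/92) = 5 + (-214 - 42/63115)*(1/92) = 5 - 13506652/63115*1/92 = 5 - 3376663/1451645 = 3881562/1451645 ≈ 2.6739)
(K + g((2 - 4)²))*(3538 - 2397) = (3881562/1451645 + 16)*(3538 - 2397) = (27107882/1451645)*1141 = 30930093362/1451645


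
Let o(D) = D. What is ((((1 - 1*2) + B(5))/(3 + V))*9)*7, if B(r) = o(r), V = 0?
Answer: 84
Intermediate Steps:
B(r) = r
((((1 - 1*2) + B(5))/(3 + V))*9)*7 = ((((1 - 1*2) + 5)/(3 + 0))*9)*7 = ((((1 - 2) + 5)/3)*9)*7 = (((-1 + 5)*(⅓))*9)*7 = ((4*(⅓))*9)*7 = ((4/3)*9)*7 = 12*7 = 84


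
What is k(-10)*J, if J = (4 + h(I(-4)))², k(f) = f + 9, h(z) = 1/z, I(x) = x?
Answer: -225/16 ≈ -14.063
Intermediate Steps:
k(f) = 9 + f
J = 225/16 (J = (4 + 1/(-4))² = (4 - ¼)² = (15/4)² = 225/16 ≈ 14.063)
k(-10)*J = (9 - 10)*(225/16) = -1*225/16 = -225/16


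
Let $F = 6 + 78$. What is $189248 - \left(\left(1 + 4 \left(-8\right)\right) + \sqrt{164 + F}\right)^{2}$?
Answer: $188039 + 124 \sqrt{62} \approx 1.8902 \cdot 10^{5}$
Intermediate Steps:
$F = 84$
$189248 - \left(\left(1 + 4 \left(-8\right)\right) + \sqrt{164 + F}\right)^{2} = 189248 - \left(\left(1 + 4 \left(-8\right)\right) + \sqrt{164 + 84}\right)^{2} = 189248 - \left(\left(1 - 32\right) + \sqrt{248}\right)^{2} = 189248 - \left(-31 + 2 \sqrt{62}\right)^{2}$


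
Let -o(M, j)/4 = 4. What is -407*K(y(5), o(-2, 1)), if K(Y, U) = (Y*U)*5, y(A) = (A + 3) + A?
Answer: 423280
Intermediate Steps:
y(A) = 3 + 2*A (y(A) = (3 + A) + A = 3 + 2*A)
o(M, j) = -16 (o(M, j) = -4*4 = -16)
K(Y, U) = 5*U*Y (K(Y, U) = (U*Y)*5 = 5*U*Y)
-407*K(y(5), o(-2, 1)) = -2035*(-16)*(3 + 2*5) = -2035*(-16)*(3 + 10) = -2035*(-16)*13 = -407*(-1040) = 423280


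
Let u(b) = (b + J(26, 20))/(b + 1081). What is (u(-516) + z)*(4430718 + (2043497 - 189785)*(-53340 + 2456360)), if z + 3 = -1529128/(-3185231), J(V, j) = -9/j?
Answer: -275289777018843412884021/17996555150 ≈ -1.5297e+13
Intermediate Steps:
z = -8026565/3185231 (z = -3 - 1529128/(-3185231) = -3 - 1529128*(-1/3185231) = -3 + 1529128/3185231 = -8026565/3185231 ≈ -2.5199)
u(b) = (-9/20 + b)/(1081 + b) (u(b) = (b - 9/20)/(b + 1081) = (b - 9*1/20)/(1081 + b) = (b - 9/20)/(1081 + b) = (-9/20 + b)/(1081 + b))
(u(-516) + z)*(4430718 + (2043497 - 189785)*(-53340 + 2456360)) = ((-9/20 - 516)/(1081 - 516) - 8026565/3185231)*(4430718 + (2043497 - 189785)*(-53340 + 2456360)) = (-10329/20/565 - 8026565/3185231)*(4430718 + 1853712*2403020) = ((1/565)*(-10329/20) - 8026565/3185231)*(4430718 + 4454507010240) = (-10329/11300 - 8026565/3185231)*4454511440958 = -123600435499/35993110300*4454511440958 = -275289777018843412884021/17996555150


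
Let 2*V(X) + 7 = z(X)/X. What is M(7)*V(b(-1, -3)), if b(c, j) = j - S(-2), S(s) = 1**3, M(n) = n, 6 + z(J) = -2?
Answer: -35/2 ≈ -17.500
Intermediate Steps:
z(J) = -8 (z(J) = -6 - 2 = -8)
S(s) = 1
b(c, j) = -1 + j (b(c, j) = j - 1*1 = j - 1 = -1 + j)
V(X) = -7/2 - 4/X (V(X) = -7/2 + (-8/X)/2 = -7/2 - 4/X)
M(7)*V(b(-1, -3)) = 7*(-7/2 - 4/(-1 - 3)) = 7*(-7/2 - 4/(-4)) = 7*(-7/2 - 4*(-1/4)) = 7*(-7/2 + 1) = 7*(-5/2) = -35/2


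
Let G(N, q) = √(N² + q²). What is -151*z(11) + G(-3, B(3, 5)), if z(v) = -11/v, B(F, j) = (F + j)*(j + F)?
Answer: 151 + √4105 ≈ 215.07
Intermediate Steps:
B(F, j) = (F + j)² (B(F, j) = (F + j)*(F + j) = (F + j)²)
-151*z(11) + G(-3, B(3, 5)) = -(-1661)/11 + √((-3)² + ((3 + 5)²)²) = -(-1661)/11 + √(9 + (8²)²) = -151*(-1) + √(9 + 64²) = 151 + √(9 + 4096) = 151 + √4105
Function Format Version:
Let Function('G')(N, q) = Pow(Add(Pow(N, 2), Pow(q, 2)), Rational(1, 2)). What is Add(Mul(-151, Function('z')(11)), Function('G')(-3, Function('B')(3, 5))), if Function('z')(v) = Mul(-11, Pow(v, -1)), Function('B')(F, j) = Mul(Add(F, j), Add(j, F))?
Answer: Add(151, Pow(4105, Rational(1, 2))) ≈ 215.07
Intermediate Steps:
Function('B')(F, j) = Pow(Add(F, j), 2) (Function('B')(F, j) = Mul(Add(F, j), Add(F, j)) = Pow(Add(F, j), 2))
Add(Mul(-151, Function('z')(11)), Function('G')(-3, Function('B')(3, 5))) = Add(Mul(-151, Mul(-11, Pow(11, -1))), Pow(Add(Pow(-3, 2), Pow(Pow(Add(3, 5), 2), 2)), Rational(1, 2))) = Add(Mul(-151, Mul(-11, Rational(1, 11))), Pow(Add(9, Pow(Pow(8, 2), 2)), Rational(1, 2))) = Add(Mul(-151, -1), Pow(Add(9, Pow(64, 2)), Rational(1, 2))) = Add(151, Pow(Add(9, 4096), Rational(1, 2))) = Add(151, Pow(4105, Rational(1, 2)))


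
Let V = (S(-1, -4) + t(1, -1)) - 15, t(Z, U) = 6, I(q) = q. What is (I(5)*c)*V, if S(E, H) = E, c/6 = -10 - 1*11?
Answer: 6300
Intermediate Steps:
c = -126 (c = 6*(-10 - 1*11) = 6*(-10 - 11) = 6*(-21) = -126)
V = -10 (V = (-1 + 6) - 15 = 5 - 15 = -10)
(I(5)*c)*V = (5*(-126))*(-10) = -630*(-10) = 6300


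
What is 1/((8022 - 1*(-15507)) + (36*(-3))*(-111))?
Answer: 1/35517 ≈ 2.8156e-5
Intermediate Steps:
1/((8022 - 1*(-15507)) + (36*(-3))*(-111)) = 1/((8022 + 15507) - 108*(-111)) = 1/(23529 + 11988) = 1/35517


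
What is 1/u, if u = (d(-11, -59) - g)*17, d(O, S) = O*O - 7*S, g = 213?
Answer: 1/5457 ≈ 0.00018325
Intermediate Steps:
d(O, S) = O**2 - 7*S
u = 5457 (u = (((-11)**2 - 7*(-59)) - 1*213)*17 = ((121 + 413) - 213)*17 = (534 - 213)*17 = 321*17 = 5457)
1/u = 1/5457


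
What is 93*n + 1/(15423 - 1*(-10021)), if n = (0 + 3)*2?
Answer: 14197753/25444 ≈ 558.00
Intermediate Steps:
n = 6 (n = 3*2 = 6)
93*n + 1/(15423 - 1*(-10021)) = 93*6 + 1/(15423 - 1*(-10021)) = 558 + 1/(15423 + 10021) = 558 + 1/25444 = 14197753/25444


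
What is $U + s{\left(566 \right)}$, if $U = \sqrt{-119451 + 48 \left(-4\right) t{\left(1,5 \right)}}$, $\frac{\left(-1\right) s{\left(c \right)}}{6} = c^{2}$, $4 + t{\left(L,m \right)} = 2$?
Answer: $-1922136 + i \sqrt{119067} \approx -1.9221 \cdot 10^{6} + 345.06 i$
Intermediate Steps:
$t{\left(L,m \right)} = -2$ ($t{\left(L,m \right)} = -4 + 2 = -2$)
$s{\left(c \right)} = - 6 c^{2}$
$U = i \sqrt{119067}$ ($U = \sqrt{-119451 + 48 \left(-4\right) \left(-2\right)} = \sqrt{-119451 - -384} = \sqrt{-119451 + 384} = \sqrt{-119067} = i \sqrt{119067} \approx 345.06 i$)
$U + s{\left(566 \right)} = i \sqrt{119067} - 6 \cdot 566^{2} = i \sqrt{119067} - 1922136 = -1922136 + i \sqrt{119067}$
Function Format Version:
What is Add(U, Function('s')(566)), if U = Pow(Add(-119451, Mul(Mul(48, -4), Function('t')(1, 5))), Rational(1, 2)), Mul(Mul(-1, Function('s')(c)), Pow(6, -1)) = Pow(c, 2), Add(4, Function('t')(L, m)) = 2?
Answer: Add(-1922136, Mul(I, Pow(119067, Rational(1, 2)))) ≈ Add(-1.9221e+6, Mul(345.06, I))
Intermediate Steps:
Function('t')(L, m) = -2 (Function('t')(L, m) = Add(-4, 2) = -2)
Function('s')(c) = Mul(-6, Pow(c, 2))
U = Mul(I, Pow(119067, Rational(1, 2))) (U = Pow(Add(-119451, Mul(Mul(48, -4), -2)), Rational(1, 2)) = Pow(Add(-119451, Mul(-192, -2)), Rational(1, 2)) = Pow(Add(-119451, 384), Rational(1, 2)) = Pow(-119067, Rational(1, 2)) = Mul(I, Pow(119067, Rational(1, 2))) ≈ Mul(345.06, I))
Add(U, Function('s')(566)) = Add(Mul(I, Pow(119067, Rational(1, 2))), Mul(-6, Pow(566, 2))) = Add(Mul(I, Pow(119067, Rational(1, 2))), Mul(-6, 320356)) = Add(Mul(I, Pow(119067, Rational(1, 2))), -1922136) = Add(-1922136, Mul(I, Pow(119067, Rational(1, 2))))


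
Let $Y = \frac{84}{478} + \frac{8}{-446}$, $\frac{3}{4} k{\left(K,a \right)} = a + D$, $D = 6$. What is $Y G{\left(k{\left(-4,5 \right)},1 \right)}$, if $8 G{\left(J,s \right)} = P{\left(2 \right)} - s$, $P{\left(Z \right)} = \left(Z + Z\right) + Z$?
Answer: $\frac{21025}{213188} \approx 0.098622$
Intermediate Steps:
$P{\left(Z \right)} = 3 Z$ ($P{\left(Z \right)} = 2 Z + Z = 3 Z$)
$k{\left(K,a \right)} = 8 + \frac{4 a}{3}$ ($k{\left(K,a \right)} = \frac{4 \left(a + 6\right)}{3} = \frac{4 \left(6 + a\right)}{3} = 8 + \frac{4 a}{3}$)
$G{\left(J,s \right)} = \frac{3}{4} - \frac{s}{8}$ ($G{\left(J,s \right)} = \frac{3 \cdot 2 - s}{8} = \frac{6 - s}{8} = \frac{3}{4} - \frac{s}{8}$)
$Y = \frac{8410}{53297}$ ($Y = 84 \cdot \frac{1}{478} + 8 \left(- \frac{1}{446}\right) = \frac{42}{239} - \frac{4}{223} = \frac{8410}{53297} \approx 0.15779$)
$Y G{\left(k{\left(-4,5 \right)},1 \right)} = \frac{8410 \left(\frac{3}{4} - \frac{1}{8}\right)}{53297} = \frac{8410}{53297} \cdot \frac{5}{8} = \frac{21025}{213188}$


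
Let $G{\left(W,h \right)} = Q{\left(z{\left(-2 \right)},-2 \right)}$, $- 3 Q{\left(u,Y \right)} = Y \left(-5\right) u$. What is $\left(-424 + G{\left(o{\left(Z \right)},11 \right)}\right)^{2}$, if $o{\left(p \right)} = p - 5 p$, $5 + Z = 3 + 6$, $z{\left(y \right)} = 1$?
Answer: $\frac{1643524}{9} \approx 1.8261 \cdot 10^{5}$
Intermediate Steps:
$Z = 4$ ($Z = -5 + \left(3 + 6\right) = -5 + 9 = 4$)
$o{\left(p \right)} = - 4 p$
$Q{\left(u,Y \right)} = \frac{5 Y u}{3}$ ($Q{\left(u,Y \right)} = - \frac{Y \left(-5\right) u}{3} = - \frac{- 5 Y u}{3} = - \frac{\left(-5\right) Y u}{3} = \frac{5 Y u}{3}$)
$G{\left(W,h \right)} = - \frac{10}{3}$ ($G{\left(W,h \right)} = \frac{5}{3} \left(-2\right) 1 = - \frac{10}{3}$)
$\left(-424 + G{\left(o{\left(Z \right)},11 \right)}\right)^{2} = \left(-424 - \frac{10}{3}\right)^{2} = \left(- \frac{1282}{3}\right)^{2} = \frac{1643524}{9}$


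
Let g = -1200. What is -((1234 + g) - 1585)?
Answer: 1551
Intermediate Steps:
-((1234 + g) - 1585) = -((1234 - 1200) - 1585) = -(34 - 1585) = -1*(-1551) = 1551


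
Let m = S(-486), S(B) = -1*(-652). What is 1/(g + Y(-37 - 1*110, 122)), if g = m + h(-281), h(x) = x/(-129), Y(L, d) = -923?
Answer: -129/34678 ≈ -0.0037199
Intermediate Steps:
S(B) = 652
h(x) = -x/129 (h(x) = x*(-1/129) = -x/129)
m = 652
g = 84389/129 (g = 652 - 1/129*(-281) = 652 + 281/129 = 84389/129 ≈ 654.18)
1/(g + Y(-37 - 1*110, 122)) = 1/(84389/129 - 923) = 1/(-34678/129) = -129/34678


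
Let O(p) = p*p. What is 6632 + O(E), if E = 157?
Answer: 31281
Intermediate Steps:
O(p) = p**2
6632 + O(E) = 6632 + 157**2 = 6632 + 24649 = 31281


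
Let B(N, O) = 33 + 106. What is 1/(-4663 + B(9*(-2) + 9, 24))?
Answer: -1/4524 ≈ -0.00022104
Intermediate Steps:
B(N, O) = 139
1/(-4663 + B(9*(-2) + 9, 24)) = 1/(-4663 + 139) = 1/(-4524) = -1/4524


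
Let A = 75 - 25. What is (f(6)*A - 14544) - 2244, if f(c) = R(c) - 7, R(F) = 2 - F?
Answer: -17338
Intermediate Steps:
A = 50
f(c) = -5 - c (f(c) = (2 - c) - 7 = -5 - c)
(f(6)*A - 14544) - 2244 = ((-5 - 1*6)*50 - 14544) - 2244 = ((-5 - 6)*50 - 14544) - 2244 = (-11*50 - 14544) - 2244 = (-550 - 14544) - 2244 = -15094 - 2244 = -17338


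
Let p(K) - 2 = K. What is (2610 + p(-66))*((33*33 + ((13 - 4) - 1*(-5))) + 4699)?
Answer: 14771892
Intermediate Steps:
p(K) = 2 + K
(2610 + p(-66))*((33*33 + ((13 - 4) - 1*(-5))) + 4699) = (2610 + (2 - 66))*((33*33 + ((13 - 4) - 1*(-5))) + 4699) = (2610 - 64)*((1089 + (9 + 5)) + 4699) = 2546*((1089 + 14) + 4699) = 2546*(1103 + 4699) = 2546*5802 = 14771892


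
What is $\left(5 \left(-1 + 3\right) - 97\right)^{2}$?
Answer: $7569$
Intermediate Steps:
$\left(5 \left(-1 + 3\right) - 97\right)^{2} = \left(5 \cdot 2 - 97\right)^{2} = \left(10 - 97\right)^{2} = \left(-87\right)^{2} = 7569$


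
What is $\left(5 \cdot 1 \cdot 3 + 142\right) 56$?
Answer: $8792$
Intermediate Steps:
$\left(5 \cdot 1 \cdot 3 + 142\right) 56 = \left(5 \cdot 3 + 142\right) 56 = \left(15 + 142\right) 56 = 157 \cdot 56 = 8792$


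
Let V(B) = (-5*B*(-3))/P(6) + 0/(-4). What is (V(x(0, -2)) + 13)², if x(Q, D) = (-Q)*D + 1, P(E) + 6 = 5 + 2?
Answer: 784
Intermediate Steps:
P(E) = 1 (P(E) = -6 + (5 + 2) = -6 + 7 = 1)
x(Q, D) = 1 - D*Q (x(Q, D) = -D*Q + 1 = 1 - D*Q)
V(B) = 15*B (V(B) = (-5*B*(-3))/1 + 0/(-4) = (15*B)*1 + 0*(-¼) = 15*B + 0 = 15*B)
(V(x(0, -2)) + 13)² = (15*(1 - 1*(-2)*0) + 13)² = (15*(1 + 0) + 13)² = (15*1 + 13)² = (15 + 13)² = 28² = 784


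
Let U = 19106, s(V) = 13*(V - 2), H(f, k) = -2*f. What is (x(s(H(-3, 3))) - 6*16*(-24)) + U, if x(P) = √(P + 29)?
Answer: 21419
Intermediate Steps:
s(V) = -26 + 13*V (s(V) = 13*(-2 + V) = -26 + 13*V)
x(P) = √(29 + P)
(x(s(H(-3, 3))) - 6*16*(-24)) + U = (√(29 + (-26 + 13*(-2*(-3)))) - 6*16*(-24)) + 19106 = (√(29 + (-26 + 13*6)) - 96*(-24)) + 19106 = (√(29 + (-26 + 78)) + 2304) + 19106 = (√(29 + 52) + 2304) + 19106 = (√81 + 2304) + 19106 = (9 + 2304) + 19106 = 2313 + 19106 = 21419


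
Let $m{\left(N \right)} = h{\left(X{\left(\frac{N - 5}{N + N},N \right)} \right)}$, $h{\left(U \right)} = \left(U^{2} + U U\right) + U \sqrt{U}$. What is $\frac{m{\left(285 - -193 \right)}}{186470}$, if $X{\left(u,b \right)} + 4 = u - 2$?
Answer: $\frac{27699169}{85210822960} - \frac{5263 i \sqrt{1257857}}{85210822960} \approx 0.00032507 - 6.9271 \cdot 10^{-5} i$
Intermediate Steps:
$X{\left(u,b \right)} = -6 + u$ ($X{\left(u,b \right)} = -4 + \left(u - 2\right) = -4 + \left(-2 + u\right) = -6 + u$)
$h{\left(U \right)} = U^{\frac{3}{2}} + 2 U^{2}$ ($h{\left(U \right)} = \left(U^{2} + U^{2}\right) + U^{\frac{3}{2}} = 2 U^{2} + U^{\frac{3}{2}} = U^{\frac{3}{2}} + 2 U^{2}$)
$m{\left(N \right)} = \left(-6 + \frac{-5 + N}{2 N}\right)^{\frac{3}{2}} + 2 \left(-6 + \frac{-5 + N}{2 N}\right)^{2}$ ($m{\left(N \right)} = \left(-6 + \frac{N - 5}{N + N}\right)^{\frac{3}{2}} + 2 \left(-6 + \frac{N - 5}{N + N}\right)^{2} = \left(-6 + \frac{-5 + N}{2 N}\right)^{\frac{3}{2}} + 2 \left(-6 + \frac{-5 + N}{2 N}\right)^{2}$)
$\frac{m{\left(285 - -193 \right)}}{186470} = \frac{\frac{\left(5 + 11 \left(285 - -193\right)\right)^{2}}{2 \left(285 - -193\right)^{2}} + \frac{\sqrt{2} \left(-11 - \frac{5}{285 - -193}\right)^{\frac{3}{2}}}{4}}{186470} = \left(\frac{\left(5 + 11 \left(285 + 193\right)\right)^{2}}{2 \left(285 + 193\right)^{2}} + \frac{\sqrt{2} \left(-11 - \frac{5}{285 + 193}\right)^{\frac{3}{2}}}{4}\right) \frac{1}{186470} = \left(\frac{\left(5 + 11 \cdot 478\right)^{2}}{2 \cdot 228484} + \frac{\sqrt{2} \left(-11 - \frac{5}{478}\right)^{\frac{3}{2}}}{4}\right) \frac{1}{186470} = \left(\frac{1}{2} \cdot \frac{1}{228484} \left(5 + 5258\right)^{2} + \frac{\sqrt{2} \left(-11 - \frac{5}{478}\right)^{\frac{3}{2}}}{4}\right) \frac{1}{186470} = \left(\frac{1}{2} \cdot \frac{1}{228484} \cdot 5263^{2} + \frac{\sqrt{2} \left(-11 - \frac{5}{478}\right)^{\frac{3}{2}}}{4}\right) \frac{1}{186470} = \left(\frac{1}{2} \cdot \frac{1}{228484} \cdot 27699169 + \frac{\sqrt{2} \left(- \frac{5263}{478}\right)^{\frac{3}{2}}}{4}\right) \frac{1}{186470} = \left(\frac{27699169}{456968} + \frac{\sqrt{2} \left(- \frac{5263 i \sqrt{2515714}}{228484}\right)}{4}\right) \frac{1}{186470} = \left(\frac{27699169}{456968} - \frac{5263 i \sqrt{1257857}}{456968}\right) \frac{1}{186470} = \frac{27699169}{85210822960} - \frac{5263 i \sqrt{1257857}}{85210822960}$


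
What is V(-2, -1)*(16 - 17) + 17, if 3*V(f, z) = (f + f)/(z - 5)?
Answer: 151/9 ≈ 16.778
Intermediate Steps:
V(f, z) = 2*f/(3*(-5 + z)) (V(f, z) = ((f + f)/(z - 5))/3 = ((2*f)/(-5 + z))/3 = (2*f/(-5 + z))/3 = 2*f/(3*(-5 + z)))
V(-2, -1)*(16 - 17) + 17 = ((⅔)*(-2)/(-5 - 1))*(16 - 17) + 17 = ((⅔)*(-2)/(-6))*(-1) + 17 = ((⅔)*(-2)*(-⅙))*(-1) + 17 = (2/9)*(-1) + 17 = -2/9 + 17 = 151/9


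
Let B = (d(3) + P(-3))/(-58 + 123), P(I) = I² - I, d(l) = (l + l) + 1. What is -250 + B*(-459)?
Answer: -24971/65 ≈ -384.17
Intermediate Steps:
d(l) = 1 + 2*l (d(l) = 2*l + 1 = 1 + 2*l)
B = 19/65 (B = ((1 + 2*3) - 3*(-1 - 3))/(-58 + 123) = ((1 + 6) - 3*(-4))/65 = (7 + 12)*(1/65) = 19*(1/65) = 19/65 ≈ 0.29231)
-250 + B*(-459) = -250 + (19/65)*(-459) = -250 - 8721/65 = -24971/65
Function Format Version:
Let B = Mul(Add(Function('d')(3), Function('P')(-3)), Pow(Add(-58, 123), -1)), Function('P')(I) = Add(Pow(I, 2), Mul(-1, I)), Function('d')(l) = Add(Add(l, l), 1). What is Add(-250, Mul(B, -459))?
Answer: Rational(-24971, 65) ≈ -384.17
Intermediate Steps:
Function('d')(l) = Add(1, Mul(2, l)) (Function('d')(l) = Add(Mul(2, l), 1) = Add(1, Mul(2, l)))
B = Rational(19, 65) (B = Mul(Add(Add(1, Mul(2, 3)), Mul(-3, Add(-1, -3))), Pow(Add(-58, 123), -1)) = Mul(Add(Add(1, 6), Mul(-3, -4)), Pow(65, -1)) = Mul(Add(7, 12), Rational(1, 65)) = Mul(19, Rational(1, 65)) = Rational(19, 65) ≈ 0.29231)
Add(-250, Mul(B, -459)) = Add(-250, Mul(Rational(19, 65), -459)) = Add(-250, Rational(-8721, 65)) = Rational(-24971, 65)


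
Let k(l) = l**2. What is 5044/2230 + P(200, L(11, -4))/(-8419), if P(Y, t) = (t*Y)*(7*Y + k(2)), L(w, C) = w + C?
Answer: -2170411282/9387185 ≈ -231.21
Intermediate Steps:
L(w, C) = C + w
P(Y, t) = Y*t*(4 + 7*Y) (P(Y, t) = (t*Y)*(7*Y + 2**2) = (Y*t)*(7*Y + 4) = (Y*t)*(4 + 7*Y) = Y*t*(4 + 7*Y))
5044/2230 + P(200, L(11, -4))/(-8419) = 5044/2230 + (200*(-4 + 11)*(4 + 7*200))/(-8419) = 5044*(1/2230) + (200*7*(4 + 1400))*(-1/8419) = 2522/1115 + (200*7*1404)*(-1/8419) = 2522/1115 + 1965600*(-1/8419) = 2522/1115 - 1965600/8419 = -2170411282/9387185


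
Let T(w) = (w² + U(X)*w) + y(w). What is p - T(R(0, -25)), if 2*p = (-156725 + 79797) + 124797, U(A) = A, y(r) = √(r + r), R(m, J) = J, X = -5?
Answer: 46369/2 - 5*I*√2 ≈ 23185.0 - 7.0711*I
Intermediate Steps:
y(r) = √2*√r (y(r) = √(2*r) = √2*√r)
p = 47869/2 (p = ((-156725 + 79797) + 124797)/2 = (-76928 + 124797)/2 = (½)*47869 = 47869/2 ≈ 23935.)
T(w) = w² - 5*w + √2*√w (T(w) = (w² - 5*w) + √2*√w = w² - 5*w + √2*√w)
p - T(R(0, -25)) = 47869/2 - ((-25)² - 5*(-25) + √2*√(-25)) = 47869/2 - (625 + 125 + √2*(5*I)) = 47869/2 - (625 + 125 + 5*I*√2) = 47869/2 - (750 + 5*I*√2) = 47869/2 + (-750 - 5*I*√2) = 46369/2 - 5*I*√2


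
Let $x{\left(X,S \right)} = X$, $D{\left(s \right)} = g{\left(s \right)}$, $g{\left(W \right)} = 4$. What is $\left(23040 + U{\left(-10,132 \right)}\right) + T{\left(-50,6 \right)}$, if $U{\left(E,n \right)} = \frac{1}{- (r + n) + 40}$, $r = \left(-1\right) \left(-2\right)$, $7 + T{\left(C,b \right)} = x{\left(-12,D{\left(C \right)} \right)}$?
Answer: $\frac{2163973}{94} \approx 23021.0$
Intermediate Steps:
$D{\left(s \right)} = 4$
$T{\left(C,b \right)} = -19$ ($T{\left(C,b \right)} = -7 - 12 = -19$)
$r = 2$
$U{\left(E,n \right)} = \frac{1}{38 - n}$ ($U{\left(E,n \right)} = \frac{1}{- (2 + n) + 40} = \frac{1}{\left(-2 - n\right) + 40} = \frac{1}{38 - n}$)
$\left(23040 + U{\left(-10,132 \right)}\right) + T{\left(-50,6 \right)} = \left(23040 - \frac{1}{-38 + 132}\right) - 19 = \left(23040 - \frac{1}{94}\right) - 19 = \frac{2165759}{94} - 19 = \frac{2163973}{94}$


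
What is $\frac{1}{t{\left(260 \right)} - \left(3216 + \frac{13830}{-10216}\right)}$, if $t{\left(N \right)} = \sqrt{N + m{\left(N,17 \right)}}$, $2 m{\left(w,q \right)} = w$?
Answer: $- \frac{27958489868}{89873262447203} - \frac{26091664 \sqrt{390}}{269619787341609} \approx -0.000313$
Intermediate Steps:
$m{\left(w,q \right)} = \frac{w}{2}$
$t{\left(N \right)} = \frac{\sqrt{6} \sqrt{N}}{2}$ ($t{\left(N \right)} = \sqrt{N + \frac{N}{2}} = \sqrt{\frac{3 N}{2}} = \frac{\sqrt{6} \sqrt{N}}{2}$)
$\frac{1}{t{\left(260 \right)} - \left(3216 + \frac{13830}{-10216}\right)} = \frac{1}{\frac{\sqrt{6} \sqrt{260}}{2} - \left(3216 + \frac{13830}{-10216}\right)} = \frac{1}{\frac{\sqrt{6} \cdot 2 \sqrt{65}}{2} - \frac{16420413}{5108}} = \frac{1}{\sqrt{390} + \left(\frac{6915}{5108} - 3216\right)} = \frac{1}{\sqrt{390} - \frac{16420413}{5108}} = \frac{1}{- \frac{16420413}{5108} + \sqrt{390}}$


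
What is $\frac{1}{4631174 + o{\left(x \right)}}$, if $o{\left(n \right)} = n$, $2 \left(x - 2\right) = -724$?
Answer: $\frac{1}{4630814} \approx 2.1594 \cdot 10^{-7}$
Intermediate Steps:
$x = -360$ ($x = 2 + \frac{1}{2} \left(-724\right) = 2 - 362 = -360$)
$\frac{1}{4631174 + o{\left(x \right)}} = \frac{1}{4631174 - 360} = \frac{1}{4630814}$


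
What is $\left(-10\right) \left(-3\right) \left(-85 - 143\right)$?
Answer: $-6840$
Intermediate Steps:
$\left(-10\right) \left(-3\right) \left(-85 - 143\right) = 30 \left(-228\right) = -6840$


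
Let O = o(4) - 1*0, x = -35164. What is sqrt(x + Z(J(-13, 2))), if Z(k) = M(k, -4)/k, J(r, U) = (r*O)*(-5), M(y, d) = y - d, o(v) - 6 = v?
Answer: I*sqrt(148563649)/65 ≈ 187.52*I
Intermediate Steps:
o(v) = 6 + v
O = 10 (O = (6 + 4) - 1*0 = 10 + 0 = 10)
J(r, U) = -50*r (J(r, U) = (r*10)*(-5) = (10*r)*(-5) = -50*r)
Z(k) = (4 + k)/k (Z(k) = (k - 1*(-4))/k = (k + 4)/k = (4 + k)/k)
sqrt(x + Z(J(-13, 2))) = sqrt(-35164 + (4 - 50*(-13))/((-50*(-13)))) = sqrt(-35164 + (4 + 650)/650) = sqrt(-35164 + (1/650)*654) = sqrt(-35164 + 327/325) = sqrt(-11427973/325) = I*sqrt(148563649)/65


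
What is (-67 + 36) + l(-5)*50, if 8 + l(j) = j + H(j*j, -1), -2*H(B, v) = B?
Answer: -1306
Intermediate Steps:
H(B, v) = -B/2
l(j) = -8 + j - j²/2 (l(j) = -8 + (j - j*j/2) = -8 + (j - j²/2) = -8 + j - j²/2)
(-67 + 36) + l(-5)*50 = (-67 + 36) + (-8 - 5 - ½*(-5)²)*50 = -31 + (-8 - 5 - ½*25)*50 = -31 + (-8 - 5 - 25/2)*50 = -31 - 51/2*50 = -31 - 1275 = -1306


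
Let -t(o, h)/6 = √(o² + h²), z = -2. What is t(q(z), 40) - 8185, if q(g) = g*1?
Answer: -8185 - 12*√401 ≈ -8425.3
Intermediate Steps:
q(g) = g
t(o, h) = -6*√(h² + o²) (t(o, h) = -6*√(o² + h²) = -6*√(h² + o²))
t(q(z), 40) - 8185 = -6*√(40² + (-2)²) - 8185 = -6*√(1600 + 4) - 8185 = -12*√401 - 8185 = -8185 - 12*√401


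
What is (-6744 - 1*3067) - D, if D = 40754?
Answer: -50565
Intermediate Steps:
(-6744 - 1*3067) - D = (-6744 - 1*3067) - 1*40754 = (-6744 - 3067) - 40754 = -9811 - 40754 = -50565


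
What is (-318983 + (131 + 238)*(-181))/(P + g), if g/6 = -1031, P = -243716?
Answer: 192886/124951 ≈ 1.5437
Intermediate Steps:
g = -6186 (g = 6*(-1031) = -6186)
(-318983 + (131 + 238)*(-181))/(P + g) = (-318983 + (131 + 238)*(-181))/(-243716 - 6186) = (-318983 + 369*(-181))/(-249902) = (-318983 - 66789)*(-1/249902) = -385772*(-1/249902) = 192886/124951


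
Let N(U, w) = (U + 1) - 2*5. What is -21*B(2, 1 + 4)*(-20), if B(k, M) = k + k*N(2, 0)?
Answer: -5040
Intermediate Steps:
N(U, w) = -9 + U (N(U, w) = (1 + U) - 10 = -9 + U)
B(k, M) = -6*k (B(k, M) = k + k*(-9 + 2) = k + k*(-7) = k - 7*k = -6*k)
-21*B(2, 1 + 4)*(-20) = -(-126)*2*(-20) = -21*(-12)*(-20) = 252*(-20) = -5040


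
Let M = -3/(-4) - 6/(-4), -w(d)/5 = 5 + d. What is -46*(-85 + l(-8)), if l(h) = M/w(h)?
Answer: 39031/10 ≈ 3903.1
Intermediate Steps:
w(d) = -25 - 5*d (w(d) = -5*(5 + d) = -25 - 5*d)
M = 9/4 (M = -3*(-1/4) - 6*(-1/4) = 3/4 + 3/2 = 9/4 ≈ 2.2500)
l(h) = 9/(4*(-25 - 5*h))
-46*(-85 + l(-8)) = -46*(-85 - 9/(100 + 20*(-8))) = -46*(-85 - 9/(100 - 160)) = -46*(-85 - 9/(-60)) = -46*(-85 - 9*(-1/60)) = -46*(-85 + 3/20) = -46*(-1697/20) = 39031/10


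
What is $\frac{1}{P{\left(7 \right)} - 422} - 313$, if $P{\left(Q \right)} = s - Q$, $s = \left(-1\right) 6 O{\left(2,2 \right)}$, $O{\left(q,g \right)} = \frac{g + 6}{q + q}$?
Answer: $- \frac{138034}{441} \approx -313.0$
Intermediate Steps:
$O{\left(q,g \right)} = \frac{6 + g}{2 q}$
$s = -12$ ($s = \left(-1\right) 6 \frac{6 + 2}{2 \cdot 2} = - 6 \cdot \frac{1}{2} \cdot \frac{1}{2} \cdot 8 = \left(-6\right) 2 = -12$)
$P{\left(Q \right)} = -12 - Q$
$\frac{1}{P{\left(7 \right)} - 422} - 313 = \frac{1}{\left(-12 - 7\right) - 422} - 313 = \frac{1}{-19 - 422} - 313 = \frac{1}{-441} - 313 = - \frac{1}{441} - 313 = - \frac{138034}{441}$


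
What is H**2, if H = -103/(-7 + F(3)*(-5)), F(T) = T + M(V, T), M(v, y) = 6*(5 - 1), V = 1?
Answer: 10609/20164 ≈ 0.52614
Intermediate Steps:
M(v, y) = 24 (M(v, y) = 6*4 = 24)
F(T) = 24 + T (F(T) = T + 24 = 24 + T)
H = 103/142 (H = -103/(-7 + (24 + 3)*(-5)) = -103/(-7 + 27*(-5)) = -103/(-7 - 135) = -103/(-142) = -103*(-1/142) = 103/142 ≈ 0.72535)
H**2 = (103/142)**2 = 10609/20164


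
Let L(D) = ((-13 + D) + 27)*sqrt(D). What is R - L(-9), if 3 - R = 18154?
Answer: -18151 - 15*I ≈ -18151.0 - 15.0*I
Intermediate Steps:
R = -18151 (R = 3 - 1*18154 = 3 - 18154 = -18151)
L(D) = sqrt(D)*(14 + D) (L(D) = (14 + D)*sqrt(D) = sqrt(D)*(14 + D))
R - L(-9) = -18151 - sqrt(-9)*(14 - 9) = -18151 - 3*I*5 = -18151 - 15*I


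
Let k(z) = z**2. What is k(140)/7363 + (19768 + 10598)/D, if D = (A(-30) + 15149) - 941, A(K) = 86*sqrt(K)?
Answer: 297401703536/61999265303 - 217623*I*sqrt(30)/16840762 ≈ 4.7969 - 0.070779*I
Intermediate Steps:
D = 14208 + 86*I*sqrt(30) (D = (86*sqrt(-30) + 15149) - 941 = (86*(I*sqrt(30)) + 15149) - 941 = (86*I*sqrt(30) + 15149) - 941 = (15149 + 86*I*sqrt(30)) - 941 = 14208 + 86*I*sqrt(30) ≈ 14208.0 + 471.04*I)
k(140)/7363 + (19768 + 10598)/D = 140**2/7363 + (19768 + 10598)/(14208 + 86*I*sqrt(30)) = 19600*(1/7363) + 30366/(14208 + 86*I*sqrt(30)) = 19600/7363 + 30366/(14208 + 86*I*sqrt(30))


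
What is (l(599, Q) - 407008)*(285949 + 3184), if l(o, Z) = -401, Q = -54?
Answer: -117795386397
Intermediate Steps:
(l(599, Q) - 407008)*(285949 + 3184) = (-401 - 407008)*(285949 + 3184) = -407409*289133 = -117795386397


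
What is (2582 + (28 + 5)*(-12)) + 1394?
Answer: 3580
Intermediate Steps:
(2582 + (28 + 5)*(-12)) + 1394 = (2582 + 33*(-12)) + 1394 = (2582 - 396) + 1394 = 2186 + 1394 = 3580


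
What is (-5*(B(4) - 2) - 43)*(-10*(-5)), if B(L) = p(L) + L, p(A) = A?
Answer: -3650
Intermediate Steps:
B(L) = 2*L (B(L) = L + L = 2*L)
(-5*(B(4) - 2) - 43)*(-10*(-5)) = (-5*(2*4 - 2) - 43)*(-10*(-5)) = (-5*(8 - 2) - 43)*50 = (-5*6 - 43)*50 = (-30 - 43)*50 = -73*50 = -3650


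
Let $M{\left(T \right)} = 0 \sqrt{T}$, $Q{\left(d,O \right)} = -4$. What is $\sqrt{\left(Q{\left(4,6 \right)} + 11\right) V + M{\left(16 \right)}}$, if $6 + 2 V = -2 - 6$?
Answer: $7 i \approx 7.0 i$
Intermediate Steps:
$M{\left(T \right)} = 0$
$V = -7$ ($V = -3 + \frac{-2 - 6}{2} = -3 + \frac{1}{2} \left(-8\right) = -3 - 4 = -7$)
$\sqrt{\left(Q{\left(4,6 \right)} + 11\right) V + M{\left(16 \right)}} = \sqrt{\left(-4 + 11\right) \left(-7\right) + 0} = \sqrt{7 \left(-7\right) + 0} = \sqrt{-49 + 0} = \sqrt{-49} = 7 i$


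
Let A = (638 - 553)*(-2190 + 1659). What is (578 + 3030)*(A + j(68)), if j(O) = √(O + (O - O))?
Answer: -162847080 + 7216*√17 ≈ -1.6282e+8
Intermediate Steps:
A = -45135 (A = 85*(-531) = -45135)
j(O) = √O (j(O) = √(O + 0) = √O)
(578 + 3030)*(A + j(68)) = (578 + 3030)*(-45135 + √68) = 3608*(-45135 + 2*√17) = -162847080 + 7216*√17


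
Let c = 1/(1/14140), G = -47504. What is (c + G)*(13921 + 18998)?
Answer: -1098309516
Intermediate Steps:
c = 14140 (c = 1/(1/14140) = 14140)
(c + G)*(13921 + 18998) = (14140 - 47504)*(13921 + 18998) = -33364*32919 = -1098309516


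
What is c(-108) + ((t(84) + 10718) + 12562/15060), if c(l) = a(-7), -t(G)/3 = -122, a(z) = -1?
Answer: 83461271/7530 ≈ 11084.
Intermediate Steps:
t(G) = 366 (t(G) = -3*(-122) = 366)
c(l) = -1
c(-108) + ((t(84) + 10718) + 12562/15060) = -1 + ((366 + 10718) + 12562/15060) = -1 + (11084 + 12562*(1/15060)) = -1 + (11084 + 6281/7530) = -1 + 83468801/7530 = 83461271/7530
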